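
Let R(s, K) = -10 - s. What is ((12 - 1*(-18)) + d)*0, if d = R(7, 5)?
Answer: 0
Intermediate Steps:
d = -17 (d = -10 - 1*7 = -10 - 7 = -17)
((12 - 1*(-18)) + d)*0 = ((12 - 1*(-18)) - 17)*0 = ((12 + 18) - 17)*0 = (30 - 17)*0 = 13*0 = 0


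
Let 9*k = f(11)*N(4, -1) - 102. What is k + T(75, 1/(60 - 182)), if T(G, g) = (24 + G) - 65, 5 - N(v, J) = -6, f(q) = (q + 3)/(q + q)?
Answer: 211/9 ≈ 23.444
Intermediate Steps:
f(q) = (3 + q)/(2*q) (f(q) = (3 + q)/((2*q)) = (3 + q)*(1/(2*q)) = (3 + q)/(2*q))
N(v, J) = 11 (N(v, J) = 5 - 1*(-6) = 5 + 6 = 11)
k = -95/9 (k = (((½)*(3 + 11)/11)*11 - 102)/9 = (((½)*(1/11)*14)*11 - 102)/9 = ((7/11)*11 - 102)/9 = (7 - 102)/9 = (⅑)*(-95) = -95/9 ≈ -10.556)
T(G, g) = -41 + G
k + T(75, 1/(60 - 182)) = -95/9 + (-41 + 75) = -95/9 + 34 = 211/9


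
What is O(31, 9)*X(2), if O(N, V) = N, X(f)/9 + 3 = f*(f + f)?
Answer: 1395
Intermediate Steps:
X(f) = -27 + 18*f**2 (X(f) = -27 + 9*(f*(f + f)) = -27 + 9*(f*(2*f)) = -27 + 9*(2*f**2) = -27 + 18*f**2)
O(31, 9)*X(2) = 31*(-27 + 18*2**2) = 31*(-27 + 18*4) = 31*(-27 + 72) = 31*45 = 1395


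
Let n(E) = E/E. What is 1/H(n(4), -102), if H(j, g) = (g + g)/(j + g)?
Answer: 101/204 ≈ 0.49510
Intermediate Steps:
n(E) = 1
H(j, g) = 2*g/(g + j) (H(j, g) = (2*g)/(g + j) = 2*g/(g + j))
1/H(n(4), -102) = 1/(2*(-102)/(-102 + 1)) = 1/(2*(-102)/(-101)) = 1/(2*(-102)*(-1/101)) = 1/(204/101) = 101/204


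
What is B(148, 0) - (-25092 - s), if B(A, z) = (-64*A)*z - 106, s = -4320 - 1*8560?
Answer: 12106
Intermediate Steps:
s = -12880 (s = -4320 - 8560 = -12880)
B(A, z) = -106 - 64*A*z (B(A, z) = -64*A*z - 106 = -106 - 64*A*z)
B(148, 0) - (-25092 - s) = (-106 - 64*148*0) - (-25092 - 1*(-12880)) = (-106 + 0) - (-25092 + 12880) = -106 - 1*(-12212) = -106 + 12212 = 12106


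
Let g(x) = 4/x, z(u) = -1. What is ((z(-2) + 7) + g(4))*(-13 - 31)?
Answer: -308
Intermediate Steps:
((z(-2) + 7) + g(4))*(-13 - 31) = ((-1 + 7) + 4/4)*(-13 - 31) = (6 + 4*(1/4))*(-44) = (6 + 1)*(-44) = 7*(-44) = -308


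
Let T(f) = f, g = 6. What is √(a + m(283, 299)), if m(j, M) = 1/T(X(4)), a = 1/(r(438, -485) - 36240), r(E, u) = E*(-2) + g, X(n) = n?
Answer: √344250915/37110 ≈ 0.49997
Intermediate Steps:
r(E, u) = 6 - 2*E (r(E, u) = E*(-2) + 6 = -2*E + 6 = 6 - 2*E)
a = -1/37110 (a = 1/((6 - 2*438) - 36240) = 1/((6 - 876) - 36240) = 1/(-870 - 36240) = 1/(-37110) = -1/37110 ≈ -2.6947e-5)
m(j, M) = ¼ (m(j, M) = 1/4 = ¼)
√(a + m(283, 299)) = √(-1/37110 + ¼) = √(18553/74220) = √344250915/37110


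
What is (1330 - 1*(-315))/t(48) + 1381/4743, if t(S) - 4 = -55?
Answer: -151604/4743 ≈ -31.964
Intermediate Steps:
t(S) = -51 (t(S) = 4 - 55 = -51)
(1330 - 1*(-315))/t(48) + 1381/4743 = (1330 - 1*(-315))/(-51) + 1381/4743 = (1330 + 315)*(-1/51) + 1381*(1/4743) = 1645*(-1/51) + 1381/4743 = -1645/51 + 1381/4743 = -151604/4743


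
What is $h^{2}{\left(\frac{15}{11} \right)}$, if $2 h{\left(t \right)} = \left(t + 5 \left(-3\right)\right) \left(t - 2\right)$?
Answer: $\frac{275625}{14641} \approx 18.826$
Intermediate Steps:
$h{\left(t \right)} = \frac{\left(-15 + t\right) \left(-2 + t\right)}{2}$ ($h{\left(t \right)} = \frac{\left(t + 5 \left(-3\right)\right) \left(t - 2\right)}{2} = \frac{\left(t - 15\right) \left(-2 + t\right)}{2} = \frac{\left(-15 + t\right) \left(-2 + t\right)}{2}$)
$h^{2}{\left(\frac{15}{11} \right)} = \left(15 + \frac{\left(\frac{15}{11}\right)^{2}}{2} - \frac{17 \cdot \frac{15}{11}}{2}\right)^{2} = \left(15 + \frac{\left(15 \cdot \frac{1}{11}\right)^{2}}{2} - \frac{17 \cdot 15 \cdot \frac{1}{11}}{2}\right)^{2} = \left(15 + \frac{\left(\frac{15}{11}\right)^{2}}{2} - \frac{255}{22}\right)^{2} = \left(15 + \frac{1}{2} \cdot \frac{225}{121} - \frac{255}{22}\right)^{2} = \left(15 + \frac{225}{242} - \frac{255}{22}\right)^{2} = \left(\frac{525}{121}\right)^{2} = \frac{275625}{14641}$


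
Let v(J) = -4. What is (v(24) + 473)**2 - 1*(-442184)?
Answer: 662145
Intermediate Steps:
(v(24) + 473)**2 - 1*(-442184) = (-4 + 473)**2 - 1*(-442184) = 469**2 + 442184 = 219961 + 442184 = 662145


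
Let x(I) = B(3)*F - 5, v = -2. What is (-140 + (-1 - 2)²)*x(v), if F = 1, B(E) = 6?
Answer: -131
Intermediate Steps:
x(I) = 1 (x(I) = 6*1 - 5 = 6 - 5 = 1)
(-140 + (-1 - 2)²)*x(v) = (-140 + (-1 - 2)²)*1 = (-140 + (-3)²)*1 = (-140 + 9)*1 = -131*1 = -131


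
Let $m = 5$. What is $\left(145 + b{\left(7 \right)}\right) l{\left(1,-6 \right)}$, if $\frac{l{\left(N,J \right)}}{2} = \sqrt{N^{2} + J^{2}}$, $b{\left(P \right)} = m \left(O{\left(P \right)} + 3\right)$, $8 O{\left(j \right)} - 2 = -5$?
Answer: $\frac{1265 \sqrt{37}}{4} \approx 1923.7$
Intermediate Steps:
$O{\left(j \right)} = - \frac{3}{8}$ ($O{\left(j \right)} = \frac{1}{4} + \frac{1}{8} \left(-5\right) = \frac{1}{4} - \frac{5}{8} = - \frac{3}{8}$)
$b{\left(P \right)} = \frac{105}{8}$ ($b{\left(P \right)} = 5 \left(- \frac{3}{8} + 3\right) = 5 \cdot \frac{21}{8} = \frac{105}{8}$)
$l{\left(N,J \right)} = 2 \sqrt{J^{2} + N^{2}}$ ($l{\left(N,J \right)} = 2 \sqrt{N^{2} + J^{2}} = 2 \sqrt{J^{2} + N^{2}}$)
$\left(145 + b{\left(7 \right)}\right) l{\left(1,-6 \right)} = \left(145 + \frac{105}{8}\right) 2 \sqrt{\left(-6\right)^{2} + 1^{2}} = \frac{1265 \cdot 2 \sqrt{36 + 1}}{8} = \frac{1265 \cdot 2 \sqrt{37}}{8} = \frac{1265 \sqrt{37}}{4}$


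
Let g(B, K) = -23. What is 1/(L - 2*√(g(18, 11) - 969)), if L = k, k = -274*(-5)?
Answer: 685/940434 + 2*I*√62/470217 ≈ 0.00072839 + 3.3491e-5*I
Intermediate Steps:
k = 1370
L = 1370
1/(L - 2*√(g(18, 11) - 969)) = 1/(1370 - 2*√(-23 - 969)) = 1/(1370 - 8*I*√62)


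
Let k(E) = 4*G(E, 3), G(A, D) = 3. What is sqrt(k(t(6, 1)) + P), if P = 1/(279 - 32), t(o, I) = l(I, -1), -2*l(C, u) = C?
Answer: sqrt(732355)/247 ≈ 3.4647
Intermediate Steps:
l(C, u) = -C/2
t(o, I) = -I/2
k(E) = 12 (k(E) = 4*3 = 12)
P = 1/247 ≈ 0.0040486
sqrt(k(t(6, 1)) + P) = sqrt(12 + 1/247) = sqrt(2965/247) = sqrt(732355)/247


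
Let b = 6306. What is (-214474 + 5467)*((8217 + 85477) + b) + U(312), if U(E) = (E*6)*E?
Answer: -20900115936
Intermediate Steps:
U(E) = 6*E² (U(E) = (6*E)*E = 6*E²)
(-214474 + 5467)*((8217 + 85477) + b) + U(312) = (-214474 + 5467)*((8217 + 85477) + 6306) + 6*312² = -209007*(93694 + 6306) + 6*97344 = -209007*100000 + 584064 = -20900700000 + 584064 = -20900115936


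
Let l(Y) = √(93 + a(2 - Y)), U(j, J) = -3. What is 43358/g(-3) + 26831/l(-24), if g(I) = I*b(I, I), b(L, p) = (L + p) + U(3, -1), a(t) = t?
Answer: 43358/27 + 3833*√119/17 ≈ 4065.4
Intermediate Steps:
l(Y) = √(95 - Y) (l(Y) = √(93 + (2 - Y)) = √(95 - Y))
b(L, p) = -3 + L + p (b(L, p) = (L + p) - 3 = -3 + L + p)
g(I) = I*(-3 + 2*I) (g(I) = I*(-3 + I + I) = I*(-3 + 2*I))
43358/g(-3) + 26831/l(-24) = 43358/((-3*(-3 + 2*(-3)))) + 26831/(√(95 - 1*(-24))) = 43358/((-3*(-3 - 6))) + 26831/(√(95 + 24)) = 43358/((-3*(-9))) + 26831/(√119) = 43358/27 + 26831*(√119/119) = 43358*(1/27) + 3833*√119/17 = 43358/27 + 3833*√119/17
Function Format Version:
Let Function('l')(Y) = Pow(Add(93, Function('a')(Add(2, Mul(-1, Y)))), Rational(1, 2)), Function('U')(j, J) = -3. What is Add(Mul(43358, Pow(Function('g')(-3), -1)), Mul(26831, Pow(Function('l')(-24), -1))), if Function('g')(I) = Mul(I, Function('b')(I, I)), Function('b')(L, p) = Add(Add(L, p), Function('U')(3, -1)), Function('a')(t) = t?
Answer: Add(Rational(43358, 27), Mul(Rational(3833, 17), Pow(119, Rational(1, 2)))) ≈ 4065.4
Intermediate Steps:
Function('l')(Y) = Pow(Add(95, Mul(-1, Y)), Rational(1, 2)) (Function('l')(Y) = Pow(Add(93, Add(2, Mul(-1, Y))), Rational(1, 2)) = Pow(Add(95, Mul(-1, Y)), Rational(1, 2)))
Function('b')(L, p) = Add(-3, L, p) (Function('b')(L, p) = Add(Add(L, p), -3) = Add(-3, L, p))
Function('g')(I) = Mul(I, Add(-3, Mul(2, I))) (Function('g')(I) = Mul(I, Add(-3, I, I)) = Mul(I, Add(-3, Mul(2, I))))
Add(Mul(43358, Pow(Function('g')(-3), -1)), Mul(26831, Pow(Function('l')(-24), -1))) = Add(Mul(43358, Pow(Mul(-3, Add(-3, Mul(2, -3))), -1)), Mul(26831, Pow(Pow(Add(95, Mul(-1, -24)), Rational(1, 2)), -1))) = Add(Mul(43358, Pow(Mul(-3, Add(-3, -6)), -1)), Mul(26831, Pow(Pow(Add(95, 24), Rational(1, 2)), -1))) = Add(Mul(43358, Pow(Mul(-3, -9), -1)), Mul(26831, Pow(Pow(119, Rational(1, 2)), -1))) = Add(Mul(43358, Pow(27, -1)), Mul(26831, Mul(Rational(1, 119), Pow(119, Rational(1, 2))))) = Add(Mul(43358, Rational(1, 27)), Mul(Rational(3833, 17), Pow(119, Rational(1, 2)))) = Add(Rational(43358, 27), Mul(Rational(3833, 17), Pow(119, Rational(1, 2))))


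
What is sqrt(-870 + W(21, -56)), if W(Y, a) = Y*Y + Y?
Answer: 2*I*sqrt(102) ≈ 20.199*I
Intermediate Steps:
W(Y, a) = Y + Y**2 (W(Y, a) = Y**2 + Y = Y + Y**2)
sqrt(-870 + W(21, -56)) = sqrt(-870 + 21*(1 + 21)) = sqrt(-870 + 21*22) = sqrt(-870 + 462) = sqrt(-408) = 2*I*sqrt(102)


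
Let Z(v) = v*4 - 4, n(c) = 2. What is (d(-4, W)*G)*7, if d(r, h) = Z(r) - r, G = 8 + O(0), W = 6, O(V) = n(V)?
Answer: -1120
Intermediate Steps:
O(V) = 2
Z(v) = -4 + 4*v (Z(v) = 4*v - 4 = -4 + 4*v)
G = 10 (G = 8 + 2 = 10)
d(r, h) = -4 + 3*r (d(r, h) = (-4 + 4*r) - r = -4 + 3*r)
(d(-4, W)*G)*7 = ((-4 + 3*(-4))*10)*7 = ((-4 - 12)*10)*7 = -16*10*7 = -160*7 = -1120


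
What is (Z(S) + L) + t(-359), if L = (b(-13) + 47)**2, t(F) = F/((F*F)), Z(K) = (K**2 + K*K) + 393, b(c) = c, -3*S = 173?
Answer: 26493832/3231 ≈ 8199.9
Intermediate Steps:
S = -173/3 (S = -1/3*173 = -173/3 ≈ -57.667)
Z(K) = 393 + 2*K**2 (Z(K) = (K**2 + K**2) + 393 = 2*K**2 + 393 = 393 + 2*K**2)
t(F) = 1/F (t(F) = F/(F**2) = F/F**2 = 1/F)
L = 1156 (L = (-13 + 47)**2 = 34**2 = 1156)
(Z(S) + L) + t(-359) = ((393 + 2*(-173/3)**2) + 1156) + 1/(-359) = ((393 + 2*(29929/9)) + 1156) - 1/359 = ((393 + 59858/9) + 1156) - 1/359 = (63395/9 + 1156) - 1/359 = 73799/9 - 1/359 = 26493832/3231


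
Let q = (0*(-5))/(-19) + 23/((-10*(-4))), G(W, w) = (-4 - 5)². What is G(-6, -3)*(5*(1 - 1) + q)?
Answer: 1863/40 ≈ 46.575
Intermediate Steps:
G(W, w) = 81 (G(W, w) = (-9)² = 81)
q = 23/40 (q = 0*(-1/19) + 23/40 = 0 + 23*(1/40) = 0 + 23/40 = 23/40 ≈ 0.57500)
G(-6, -3)*(5*(1 - 1) + q) = 81*(5*(1 - 1) + 23/40) = 81*(5*0 + 23/40) = 81*(0 + 23/40) = 81*(23/40) = 1863/40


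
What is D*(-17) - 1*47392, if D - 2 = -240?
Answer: -43346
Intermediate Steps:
D = -238 (D = 2 - 240 = -238)
D*(-17) - 1*47392 = -238*(-17) - 1*47392 = 4046 - 47392 = -43346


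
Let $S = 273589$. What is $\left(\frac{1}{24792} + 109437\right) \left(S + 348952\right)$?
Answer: $\frac{1689054650008805}{24792} \approx 6.8129 \cdot 10^{10}$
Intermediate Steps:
$\left(\frac{1}{24792} + 109437\right) \left(S + 348952\right) = \left(\frac{1}{24792} + 109437\right) \left(273589 + 348952\right) = \left(\frac{1}{24792} + 109437\right) 622541 = \frac{2713162105}{24792} \cdot 622541 = \frac{1689054650008805}{24792}$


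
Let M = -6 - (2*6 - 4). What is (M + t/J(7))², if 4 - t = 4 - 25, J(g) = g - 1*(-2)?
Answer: 10201/81 ≈ 125.94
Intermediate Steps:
J(g) = 2 + g (J(g) = g + 2 = 2 + g)
t = 25 (t = 4 - (4 - 25) = 4 - 1*(-21) = 4 + 21 = 25)
M = -14 (M = -6 - (12 - 4) = -6 - 1*8 = -6 - 8 = -14)
(M + t/J(7))² = (-14 + 25/(2 + 7))² = (-14 + 25/9)² = (-101/9)² = 10201/81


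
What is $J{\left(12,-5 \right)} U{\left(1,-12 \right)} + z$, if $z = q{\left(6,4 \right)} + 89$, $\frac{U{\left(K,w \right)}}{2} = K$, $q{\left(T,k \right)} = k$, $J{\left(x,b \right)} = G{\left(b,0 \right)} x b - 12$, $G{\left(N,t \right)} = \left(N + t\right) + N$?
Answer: $1269$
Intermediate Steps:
$G{\left(N,t \right)} = t + 2 N$
$J{\left(x,b \right)} = -12 + 2 x b^{2}$ ($J{\left(x,b \right)} = \left(0 + 2 b\right) x b - 12 = 2 b x b - 12 = 2 x b^{2} - 12 = -12 + 2 x b^{2}$)
$U{\left(K,w \right)} = 2 K$
$z = 93$ ($z = 4 + 89 = 93$)
$J{\left(12,-5 \right)} U{\left(1,-12 \right)} + z = \left(-12 + 2 \cdot 12 \left(-5\right)^{2}\right) 2 \cdot 1 + 93 = \left(-12 + 2 \cdot 12 \cdot 25\right) 2 + 93 = \left(-12 + 600\right) 2 + 93 = 588 \cdot 2 + 93 = 1176 + 93 = 1269$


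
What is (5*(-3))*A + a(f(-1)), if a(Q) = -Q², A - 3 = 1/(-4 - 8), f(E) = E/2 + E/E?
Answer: -44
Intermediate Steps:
f(E) = 1 + E/2 (f(E) = E*(½) + 1 = E/2 + 1 = 1 + E/2)
A = 35/12 (A = 3 + 1/(-4 - 8) = 3 + 1/(-12) = 3 - 1/12 = 35/12 ≈ 2.9167)
(5*(-3))*A + a(f(-1)) = (5*(-3))*(35/12) - (1 + (½)*(-1))² = -15*35/12 - (1 - ½)² = -175/4 - (½)² = -175/4 - 1*¼ = -175/4 - ¼ = -44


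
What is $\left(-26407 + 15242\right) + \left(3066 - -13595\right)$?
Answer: $5496$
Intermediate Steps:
$\left(-26407 + 15242\right) + \left(3066 - -13595\right) = -11165 + \left(3066 + 13595\right) = -11165 + 16661 = 5496$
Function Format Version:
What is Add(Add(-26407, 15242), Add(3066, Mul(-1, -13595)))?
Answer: 5496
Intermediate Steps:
Add(Add(-26407, 15242), Add(3066, Mul(-1, -13595))) = Add(-11165, Add(3066, 13595)) = Add(-11165, 16661) = 5496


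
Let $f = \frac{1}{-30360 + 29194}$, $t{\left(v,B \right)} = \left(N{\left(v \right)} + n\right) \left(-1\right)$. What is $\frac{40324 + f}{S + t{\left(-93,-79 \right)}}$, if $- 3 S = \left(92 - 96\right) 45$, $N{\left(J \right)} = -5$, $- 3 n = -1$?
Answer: $\frac{141053349}{226204} \approx 623.57$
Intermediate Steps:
$n = \frac{1}{3}$ ($n = \left(- \frac{1}{3}\right) \left(-1\right) = \frac{1}{3} \approx 0.33333$)
$t{\left(v,B \right)} = \frac{14}{3}$ ($t{\left(v,B \right)} = \left(-5 + \frac{1}{3}\right) \left(-1\right) = \left(- \frac{14}{3}\right) \left(-1\right) = \frac{14}{3}$)
$S = 60$ ($S = - \frac{\left(92 - 96\right) 45}{3} = - \frac{\left(-4\right) 45}{3} = \left(- \frac{1}{3}\right) \left(-180\right) = 60$)
$f = - \frac{1}{1166}$ ($f = \frac{1}{-1166} = - \frac{1}{1166} \approx -0.00085763$)
$\frac{40324 + f}{S + t{\left(-93,-79 \right)}} = \frac{40324 - \frac{1}{1166}}{60 + \frac{14}{3}} = \frac{47017783}{1166 \cdot \frac{194}{3}} = \frac{47017783}{1166} \cdot \frac{3}{194} = \frac{141053349}{226204}$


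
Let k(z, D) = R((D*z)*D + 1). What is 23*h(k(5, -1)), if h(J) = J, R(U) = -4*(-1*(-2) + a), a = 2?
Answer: -368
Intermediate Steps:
R(U) = -16 (R(U) = -4*(-1*(-2) + 2) = -4*(2 + 2) = -4*4 = -16)
k(z, D) = -16
23*h(k(5, -1)) = 23*(-16) = -368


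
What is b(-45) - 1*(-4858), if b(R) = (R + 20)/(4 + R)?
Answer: 199203/41 ≈ 4858.6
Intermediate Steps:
b(R) = (20 + R)/(4 + R)
b(-45) - 1*(-4858) = (20 - 45)/(4 - 45) - 1*(-4858) = -25/(-41) + 4858 = -1/41*(-25) + 4858 = 25/41 + 4858 = 199203/41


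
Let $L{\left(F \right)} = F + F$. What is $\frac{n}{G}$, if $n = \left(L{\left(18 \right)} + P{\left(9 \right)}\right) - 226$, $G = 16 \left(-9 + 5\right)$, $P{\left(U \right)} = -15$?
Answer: $\frac{205}{64} \approx 3.2031$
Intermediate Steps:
$L{\left(F \right)} = 2 F$
$G = -64$ ($G = 16 \left(-4\right) = -64$)
$n = -205$ ($n = \left(2 \cdot 18 - 15\right) - 226 = \left(36 - 15\right) - 226 = 21 - 226 = -205$)
$\frac{n}{G} = - \frac{205}{-64} = \left(-205\right) \left(- \frac{1}{64}\right) = \frac{205}{64}$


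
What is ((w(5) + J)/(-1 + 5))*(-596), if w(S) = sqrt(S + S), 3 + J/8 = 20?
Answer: -20264 - 149*sqrt(10) ≈ -20735.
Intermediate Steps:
J = 136 (J = -24 + 8*20 = -24 + 160 = 136)
w(S) = sqrt(2)*sqrt(S) (w(S) = sqrt(2*S) = sqrt(2)*sqrt(S))
((w(5) + J)/(-1 + 5))*(-596) = ((sqrt(2)*sqrt(5) + 136)/(-1 + 5))*(-596) = ((sqrt(10) + 136)/4)*(-596) = ((136 + sqrt(10))*(1/4))*(-596) = (34 + sqrt(10)/4)*(-596) = -20264 - 149*sqrt(10)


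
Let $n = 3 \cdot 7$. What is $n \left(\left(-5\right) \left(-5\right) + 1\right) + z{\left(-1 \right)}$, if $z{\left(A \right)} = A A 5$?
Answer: $551$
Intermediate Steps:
$z{\left(A \right)} = 5 A^{2}$ ($z{\left(A \right)} = A^{2} \cdot 5 = 5 A^{2}$)
$n = 21$
$n \left(\left(-5\right) \left(-5\right) + 1\right) + z{\left(-1 \right)} = 21 \left(\left(-5\right) \left(-5\right) + 1\right) + 5 \left(-1\right)^{2} = 21 \left(25 + 1\right) + 5 \cdot 1 = 21 \cdot 26 + 5 = 546 + 5 = 551$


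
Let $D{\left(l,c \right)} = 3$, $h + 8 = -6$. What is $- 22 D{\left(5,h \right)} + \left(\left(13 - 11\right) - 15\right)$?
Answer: $-79$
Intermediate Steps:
$h = -14$ ($h = -8 - 6 = -14$)
$- 22 D{\left(5,h \right)} + \left(\left(13 - 11\right) - 15\right) = \left(-22\right) 3 + \left(\left(13 - 11\right) - 15\right) = -66 + \left(2 - 15\right) = -66 - 13 = -79$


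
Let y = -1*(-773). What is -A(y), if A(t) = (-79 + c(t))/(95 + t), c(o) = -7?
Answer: 43/434 ≈ 0.099078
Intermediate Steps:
y = 773
A(t) = -86/(95 + t) (A(t) = (-79 - 7)/(95 + t) = -86/(95 + t))
-A(y) = -(-86)/(95 + 773) = -(-86)/868 = -1*(-43/434) = 43/434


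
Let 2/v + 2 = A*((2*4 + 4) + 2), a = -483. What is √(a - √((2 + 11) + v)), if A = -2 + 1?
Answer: √(-1932 - √206)/2 ≈ 22.059*I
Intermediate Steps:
A = -1
v = -⅛ (v = 2/(-2 - ((2*4 + 4) + 2)) = 2/(-2 - ((8 + 4) + 2)) = 2/(-2 - (12 + 2)) = 2/(-2 - 1*14) = 2/(-2 - 14) = 2/(-16) = 2*(-1/16) = -⅛ ≈ -0.12500)
√(a - √((2 + 11) + v)) = √(-483 - √((2 + 11) - ⅛)) = √(-483 - √(13 - ⅛)) = √(-483 - √(103/8)) = √(-483 - √206/4)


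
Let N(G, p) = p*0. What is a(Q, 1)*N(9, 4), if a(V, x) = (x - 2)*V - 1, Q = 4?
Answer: 0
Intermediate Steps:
N(G, p) = 0
a(V, x) = -1 + V*(-2 + x) (a(V, x) = (-2 + x)*V - 1 = V*(-2 + x) - 1 = -1 + V*(-2 + x))
a(Q, 1)*N(9, 4) = (-1 - 2*4 + 4*1)*0 = (-1 - 8 + 4)*0 = -5*0 = 0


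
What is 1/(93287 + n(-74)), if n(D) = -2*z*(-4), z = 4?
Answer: 1/93319 ≈ 1.0716e-5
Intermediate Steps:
n(D) = 32 (n(D) = -2*4*(-4) = -8*(-4) = 32)
1/(93287 + n(-74)) = 1/(93287 + 32) = 1/93319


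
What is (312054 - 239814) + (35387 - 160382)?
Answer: -52755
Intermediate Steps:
(312054 - 239814) + (35387 - 160382) = 72240 - 124995 = -52755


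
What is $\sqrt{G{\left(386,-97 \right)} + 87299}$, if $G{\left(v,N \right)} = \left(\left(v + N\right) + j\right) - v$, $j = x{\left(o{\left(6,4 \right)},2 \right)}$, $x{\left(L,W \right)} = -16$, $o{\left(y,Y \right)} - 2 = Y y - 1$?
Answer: $\sqrt{87186} \approx 295.27$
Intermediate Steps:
$o{\left(y,Y \right)} = 1 + Y y$ ($o{\left(y,Y \right)} = 2 + \left(Y y - 1\right) = 2 + \left(-1 + Y y\right) = 1 + Y y$)
$j = -16$
$G{\left(v,N \right)} = -16 + N$ ($G{\left(v,N \right)} = \left(\left(v + N\right) - 16\right) - v = \left(\left(N + v\right) - 16\right) - v = \left(-16 + N + v\right) - v = -16 + N$)
$\sqrt{G{\left(386,-97 \right)} + 87299} = \sqrt{\left(-16 - 97\right) + 87299} = \sqrt{-113 + 87299} = \sqrt{87186}$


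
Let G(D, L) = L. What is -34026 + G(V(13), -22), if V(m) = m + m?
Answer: -34048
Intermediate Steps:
V(m) = 2*m
-34026 + G(V(13), -22) = -34026 - 22 = -34048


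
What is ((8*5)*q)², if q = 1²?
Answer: 1600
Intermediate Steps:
q = 1
((8*5)*q)² = ((8*5)*1)² = (40*1)² = 40² = 1600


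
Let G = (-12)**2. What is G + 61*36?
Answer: 2340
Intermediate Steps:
G = 144
G + 61*36 = 144 + 61*36 = 144 + 2196 = 2340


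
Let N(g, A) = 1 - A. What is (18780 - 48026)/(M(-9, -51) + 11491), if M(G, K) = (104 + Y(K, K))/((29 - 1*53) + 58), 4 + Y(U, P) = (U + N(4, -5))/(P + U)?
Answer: -33808376/13287011 ≈ -2.5445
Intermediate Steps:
Y(U, P) = -4 + (6 + U)/(P + U) (Y(U, P) = -4 + (U + (1 - 1*(-5)))/(P + U) = -4 + (U + (1 + 5))/(P + U) = -4 + (U + 6)/(P + U) = -4 + (6 + U)/(P + U))
M(G, K) = 52/17 + (6 - 7*K)/(68*K) (M(G, K) = (104 + (6 - 4*K - 3*K)/(K + K))/((29 - 1*53) + 58) = (104 + (6 - 7*K)/((2*K)))/((29 - 53) + 58) = (104 + (1/(2*K))*(6 - 7*K))/(-24 + 58) = (104 + (6 - 7*K)/(2*K))/34 = (104 + (6 - 7*K)/(2*K))*(1/34) = 52/17 + (6 - 7*K)/(68*K))
(18780 - 48026)/(M(-9, -51) + 11491) = (18780 - 48026)/((3/68)*(2 + 67*(-51))/(-51) + 11491) = -29246/((3/68)*(-1/51)*(2 - 3417) + 11491) = -29246/((3/68)*(-1/51)*(-3415) + 11491) = -29246/(3415/1156 + 11491) = -29246/13287011/1156 = -29246*1156/13287011 = -33808376/13287011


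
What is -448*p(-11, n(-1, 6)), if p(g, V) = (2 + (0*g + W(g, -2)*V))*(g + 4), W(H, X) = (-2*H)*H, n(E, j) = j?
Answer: -4547200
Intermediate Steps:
W(H, X) = -2*H**2
p(g, V) = (2 - 2*V*g**2)*(4 + g) (p(g, V) = (2 + (0*g + (-2*g**2)*V))*(g + 4) = (2 + (0 - 2*V*g**2))*(4 + g) = (2 - 2*V*g**2)*(4 + g))
-448*p(-11, n(-1, 6)) = -448*(8 + 2*(-11) - 8*6*(-11)**2 - 2*6*(-11)**3) = -448*(8 - 22 - 8*6*121 - 2*6*(-1331)) = -448*(8 - 22 - 5808 + 15972) = -448*10150 = -4547200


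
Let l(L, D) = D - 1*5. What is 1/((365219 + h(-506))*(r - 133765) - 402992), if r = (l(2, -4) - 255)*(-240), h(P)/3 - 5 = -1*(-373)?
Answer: -1/25793485957 ≈ -3.8769e-11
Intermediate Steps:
h(P) = 1134 (h(P) = 15 + 3*(-1*(-373)) = 15 + 3*373 = 15 + 1119 = 1134)
l(L, D) = -5 + D (l(L, D) = D - 5 = -5 + D)
r = 63360 (r = ((-5 - 4) - 255)*(-240) = (-9 - 255)*(-240) = -264*(-240) = 63360)
1/((365219 + h(-506))*(r - 133765) - 402992) = 1/((365219 + 1134)*(63360 - 133765) - 402992) = 1/(366353*(-70405) - 402992) = 1/(-25793082965 - 402992) = 1/(-25793485957) = -1/25793485957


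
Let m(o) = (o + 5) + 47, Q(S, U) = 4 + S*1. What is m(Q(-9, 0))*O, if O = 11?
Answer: 517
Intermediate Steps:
Q(S, U) = 4 + S
m(o) = 52 + o (m(o) = (5 + o) + 47 = 52 + o)
m(Q(-9, 0))*O = (52 + (4 - 9))*11 = (52 - 5)*11 = 47*11 = 517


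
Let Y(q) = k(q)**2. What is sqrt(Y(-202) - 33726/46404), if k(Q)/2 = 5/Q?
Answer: I*sqrt(441970806714)/781134 ≈ 0.85108*I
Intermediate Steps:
k(Q) = 10/Q (k(Q) = 2*(5/Q) = 10/Q)
Y(q) = 100/q**2 (Y(q) = (10/q)**2 = 100/q**2)
sqrt(Y(-202) - 33726/46404) = sqrt(100/(-202)**2 - 33726/46404) = sqrt(100*(1/40804) - 33726*1/46404) = sqrt(25/10201 - 5621/7734) = sqrt(-57146471/78894534) = I*sqrt(441970806714)/781134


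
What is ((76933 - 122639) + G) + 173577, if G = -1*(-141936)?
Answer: 269807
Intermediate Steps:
G = 141936
((76933 - 122639) + G) + 173577 = ((76933 - 122639) + 141936) + 173577 = (-45706 + 141936) + 173577 = 96230 + 173577 = 269807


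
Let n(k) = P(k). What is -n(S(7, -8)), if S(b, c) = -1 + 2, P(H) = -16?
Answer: 16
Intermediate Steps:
S(b, c) = 1
n(k) = -16
-n(S(7, -8)) = -1*(-16) = 16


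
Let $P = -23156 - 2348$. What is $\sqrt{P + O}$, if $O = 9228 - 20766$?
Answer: $i \sqrt{37042} \approx 192.46 i$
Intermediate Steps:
$O = -11538$ ($O = 9228 - 20766 = -11538$)
$P = -25504$
$\sqrt{P + O} = \sqrt{-25504 - 11538} = \sqrt{-37042} = i \sqrt{37042}$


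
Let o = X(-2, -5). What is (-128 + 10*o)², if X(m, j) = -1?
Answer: 19044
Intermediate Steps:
o = -1
(-128 + 10*o)² = (-128 + 10*(-1))² = (-128 - 10)² = (-138)² = 19044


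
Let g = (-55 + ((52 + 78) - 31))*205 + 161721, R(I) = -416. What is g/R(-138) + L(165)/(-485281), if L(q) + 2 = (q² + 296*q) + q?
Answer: -82889074069/201876896 ≈ -410.59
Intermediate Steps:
g = 170741 (g = (-55 + (130 - 31))*205 + 161721 = (-55 + 99)*205 + 161721 = 44*205 + 161721 = 9020 + 161721 = 170741)
L(q) = -2 + q² + 297*q (L(q) = -2 + ((q² + 296*q) + q) = -2 + (q² + 297*q) = -2 + q² + 297*q)
g/R(-138) + L(165)/(-485281) = 170741/(-416) + (-2 + 165² + 297*165)/(-485281) = 170741*(-1/416) + (-2 + 27225 + 49005)*(-1/485281) = -170741/416 + 76228*(-1/485281) = -170741/416 - 76228/485281 = -82889074069/201876896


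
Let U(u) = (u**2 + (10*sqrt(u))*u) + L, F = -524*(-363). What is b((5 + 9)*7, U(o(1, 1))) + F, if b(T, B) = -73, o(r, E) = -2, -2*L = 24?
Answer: 190139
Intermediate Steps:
L = -12 (L = -1/2*24 = -12)
F = 190212
U(u) = -12 + u**2 + 10*u**(3/2) (U(u) = (u**2 + (10*sqrt(u))*u) - 12 = (u**2 + 10*u**(3/2)) - 12 = -12 + u**2 + 10*u**(3/2))
b((5 + 9)*7, U(o(1, 1))) + F = -73 + 190212 = 190139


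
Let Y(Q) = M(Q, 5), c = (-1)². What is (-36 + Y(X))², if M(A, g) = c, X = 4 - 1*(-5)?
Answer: 1225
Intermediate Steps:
c = 1
X = 9 (X = 4 + 5 = 9)
M(A, g) = 1
Y(Q) = 1
(-36 + Y(X))² = (-36 + 1)² = (-35)² = 1225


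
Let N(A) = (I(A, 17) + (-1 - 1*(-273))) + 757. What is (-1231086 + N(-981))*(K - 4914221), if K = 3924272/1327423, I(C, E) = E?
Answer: 8023853581441858440/1327423 ≈ 6.0447e+12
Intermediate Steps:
K = 3924272/1327423 (K = 3924272*(1/1327423) = 3924272/1327423 ≈ 2.9563)
N(A) = 1046 (N(A) = (17 + (-1 - 1*(-273))) + 757 = (17 + (-1 + 273)) + 757 = (17 + 272) + 757 = 289 + 757 = 1046)
(-1231086 + N(-981))*(K - 4914221) = (-1231086 + 1046)*(3924272/1327423 - 4914221) = -1230040*(-6523246058211/1327423) = 8023853581441858440/1327423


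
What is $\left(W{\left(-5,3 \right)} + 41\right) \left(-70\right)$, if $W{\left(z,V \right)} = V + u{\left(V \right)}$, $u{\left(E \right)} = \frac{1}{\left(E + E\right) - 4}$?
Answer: $-3115$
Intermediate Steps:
$u{\left(E \right)} = \frac{1}{-4 + 2 E}$ ($u{\left(E \right)} = \frac{1}{2 E - 4} = \frac{1}{-4 + 2 E}$)
$W{\left(z,V \right)} = V + \frac{1}{2 \left(-2 + V\right)}$
$\left(W{\left(-5,3 \right)} + 41\right) \left(-70\right) = \left(\frac{\frac{1}{2} + 3 \left(-2 + 3\right)}{-2 + 3} + 41\right) \left(-70\right) = \left(\frac{\frac{1}{2} + 3 \cdot 1}{1} + 41\right) \left(-70\right) = \left(1 \left(\frac{1}{2} + 3\right) + 41\right) \left(-70\right) = \left(1 \cdot \frac{7}{2} + 41\right) \left(-70\right) = \left(\frac{7}{2} + 41\right) \left(-70\right) = \frac{89}{2} \left(-70\right) = -3115$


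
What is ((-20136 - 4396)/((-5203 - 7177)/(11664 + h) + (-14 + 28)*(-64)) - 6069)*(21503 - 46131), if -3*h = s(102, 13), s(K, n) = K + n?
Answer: 1163825618139808/7821733 ≈ 1.4879e+8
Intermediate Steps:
h = -115/3 (h = -(102 + 13)/3 = -1/3*115 = -115/3 ≈ -38.333)
((-20136 - 4396)/((-5203 - 7177)/(11664 + h) + (-14 + 28)*(-64)) - 6069)*(21503 - 46131) = ((-20136 - 4396)/((-5203 - 7177)/(11664 - 115/3) + (-14 + 28)*(-64)) - 6069)*(21503 - 46131) = (-24532/(-12380/34877/3 + 14*(-64)) - 6069)*(-24628) = (-24532/(-12380*3/34877 - 896) - 6069)*(-24628) = (-24532/(-37140/34877 - 896) - 6069)*(-24628) = (-24532/(-31286932/34877) - 6069)*(-24628) = (-24532*(-34877/31286932) - 6069)*(-24628) = (213900641/7821733 - 6069)*(-24628) = -47256196936/7821733*(-24628) = 1163825618139808/7821733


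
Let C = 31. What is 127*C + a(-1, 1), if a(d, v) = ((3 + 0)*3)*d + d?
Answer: 3927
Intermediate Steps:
a(d, v) = 10*d (a(d, v) = (3*3)*d + d = 9*d + d = 10*d)
127*C + a(-1, 1) = 127*31 + 10*(-1) = 3937 - 10 = 3927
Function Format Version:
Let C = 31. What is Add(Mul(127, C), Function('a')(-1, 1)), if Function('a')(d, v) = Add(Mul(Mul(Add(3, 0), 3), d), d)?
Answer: 3927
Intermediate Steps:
Function('a')(d, v) = Mul(10, d) (Function('a')(d, v) = Add(Mul(Mul(3, 3), d), d) = Add(Mul(9, d), d) = Mul(10, d))
Add(Mul(127, C), Function('a')(-1, 1)) = Add(Mul(127, 31), Mul(10, -1)) = Add(3937, -10) = 3927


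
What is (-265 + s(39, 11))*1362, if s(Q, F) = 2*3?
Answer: -352758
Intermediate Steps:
s(Q, F) = 6
(-265 + s(39, 11))*1362 = (-265 + 6)*1362 = -259*1362 = -352758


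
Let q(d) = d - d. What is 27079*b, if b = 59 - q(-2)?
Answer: 1597661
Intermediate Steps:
q(d) = 0
b = 59 (b = 59 - 1*0 = 59 + 0 = 59)
27079*b = 27079*59 = 1597661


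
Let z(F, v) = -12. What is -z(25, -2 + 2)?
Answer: 12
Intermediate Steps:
-z(25, -2 + 2) = -1*(-12) = 12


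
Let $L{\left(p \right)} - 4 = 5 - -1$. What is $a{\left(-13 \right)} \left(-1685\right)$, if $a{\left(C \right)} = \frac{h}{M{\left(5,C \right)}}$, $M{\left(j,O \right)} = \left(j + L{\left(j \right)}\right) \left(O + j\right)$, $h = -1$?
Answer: $- \frac{337}{24} \approx -14.042$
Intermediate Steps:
$L{\left(p \right)} = 10$ ($L{\left(p \right)} = 4 + \left(5 - -1\right) = 4 + \left(5 + 1\right) = 4 + 6 = 10$)
$M{\left(j,O \right)} = \left(10 + j\right) \left(O + j\right)$ ($M{\left(j,O \right)} = \left(j + 10\right) \left(O + j\right) = \left(10 + j\right) \left(O + j\right)$)
$a{\left(C \right)} = - \frac{1}{75 + 15 C}$ ($a{\left(C \right)} = - \frac{1}{5^{2} + 10 C + 10 \cdot 5 + C 5} = - \frac{1}{25 + 10 C + 50 + 5 C} = - \frac{1}{75 + 15 C}$)
$a{\left(-13 \right)} \left(-1685\right) = - \frac{1}{75 + 15 \left(-13\right)} \left(-1685\right) = - \frac{1}{75 - 195} \left(-1685\right) = - \frac{1}{-120} \left(-1685\right) = \left(-1\right) \left(- \frac{1}{120}\right) \left(-1685\right) = \frac{1}{120} \left(-1685\right) = - \frac{337}{24}$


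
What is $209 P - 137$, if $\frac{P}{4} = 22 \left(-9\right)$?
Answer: $-165665$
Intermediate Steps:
$P = -792$ ($P = 4 \cdot 22 \left(-9\right) = 4 \left(-198\right) = -792$)
$209 P - 137 = 209 \left(-792\right) - 137 = -165528 - 137 = -165665$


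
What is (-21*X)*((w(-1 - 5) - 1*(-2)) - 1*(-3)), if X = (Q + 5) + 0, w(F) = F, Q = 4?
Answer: 189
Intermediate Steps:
X = 9 (X = (4 + 5) + 0 = 9 + 0 = 9)
(-21*X)*((w(-1 - 5) - 1*(-2)) - 1*(-3)) = (-21*9)*(((-1 - 5) - 1*(-2)) - 1*(-3)) = -189*((-6 + 2) + 3) = -189*(-4 + 3) = -189*(-1) = 189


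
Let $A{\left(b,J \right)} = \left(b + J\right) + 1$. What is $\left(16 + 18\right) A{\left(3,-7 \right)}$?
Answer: $-102$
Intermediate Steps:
$A{\left(b,J \right)} = 1 + J + b$ ($A{\left(b,J \right)} = \left(J + b\right) + 1 = 1 + J + b$)
$\left(16 + 18\right) A{\left(3,-7 \right)} = \left(16 + 18\right) \left(1 - 7 + 3\right) = 34 \left(-3\right) = -102$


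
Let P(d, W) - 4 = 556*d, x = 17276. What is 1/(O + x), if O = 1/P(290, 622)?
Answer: 161244/2785651345 ≈ 5.7884e-5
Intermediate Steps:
P(d, W) = 4 + 556*d
O = 1/161244 (O = 1/(4 + 556*290) = 1/(4 + 161240) = 1/161244 ≈ 6.2018e-6)
1/(O + x) = 1/(1/161244 + 17276) = 1/(2785651345/161244) = 161244/2785651345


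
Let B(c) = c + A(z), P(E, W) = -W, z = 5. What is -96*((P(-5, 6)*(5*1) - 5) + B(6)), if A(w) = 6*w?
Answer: -96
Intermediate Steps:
B(c) = 30 + c (B(c) = c + 6*5 = c + 30 = 30 + c)
-96*((P(-5, 6)*(5*1) - 5) + B(6)) = -96*(((-1*6)*(5*1) - 5) + (30 + 6)) = -96*((-6*5 - 5) + 36) = -96*((-30 - 5) + 36) = -96*(-35 + 36) = -96*1 = -96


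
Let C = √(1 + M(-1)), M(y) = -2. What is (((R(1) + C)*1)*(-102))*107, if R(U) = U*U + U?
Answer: -21828 - 10914*I ≈ -21828.0 - 10914.0*I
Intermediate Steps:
R(U) = U + U² (R(U) = U² + U = U + U²)
C = I (C = √(1 - 2) = √(-1) = I ≈ 1.0*I)
(((R(1) + C)*1)*(-102))*107 = (((1*(1 + 1) + I)*1)*(-102))*107 = (((1*2 + I)*1)*(-102))*107 = (((2 + I)*1)*(-102))*107 = ((2 + I)*(-102))*107 = (-204 - 102*I)*107 = -21828 - 10914*I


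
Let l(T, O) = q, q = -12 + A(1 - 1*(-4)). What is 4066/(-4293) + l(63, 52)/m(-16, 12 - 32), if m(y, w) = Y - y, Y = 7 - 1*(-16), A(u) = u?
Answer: -62875/55809 ≈ -1.1266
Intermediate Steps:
q = -7 (q = -12 + (1 - 1*(-4)) = -12 + (1 + 4) = -12 + 5 = -7)
Y = 23 (Y = 7 + 16 = 23)
m(y, w) = 23 - y
l(T, O) = -7
4066/(-4293) + l(63, 52)/m(-16, 12 - 32) = 4066/(-4293) - 7/(23 - 1*(-16)) = 4066*(-1/4293) - 7/(23 + 16) = -4066/4293 - 7/39 = -62875/55809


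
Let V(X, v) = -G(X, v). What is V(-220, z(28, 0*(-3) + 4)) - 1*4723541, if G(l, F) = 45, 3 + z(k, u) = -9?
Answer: -4723586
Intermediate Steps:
z(k, u) = -12 (z(k, u) = -3 - 9 = -12)
V(X, v) = -45 (V(X, v) = -1*45 = -45)
V(-220, z(28, 0*(-3) + 4)) - 1*4723541 = -45 - 1*4723541 = -45 - 4723541 = -4723586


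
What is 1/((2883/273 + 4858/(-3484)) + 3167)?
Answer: 12194/38730169 ≈ 0.00031484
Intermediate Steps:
1/((2883/273 + 4858/(-3484)) + 3167) = 1/((2883*(1/273) + 4858*(-1/3484)) + 3167) = 1/((961/91 - 2429/1742) + 3167) = 1/(111771/12194 + 3167) = 1/(38730169/12194) = 12194/38730169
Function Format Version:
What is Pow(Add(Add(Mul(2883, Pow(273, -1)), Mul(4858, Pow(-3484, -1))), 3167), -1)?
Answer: Rational(12194, 38730169) ≈ 0.00031484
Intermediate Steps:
Pow(Add(Add(Mul(2883, Pow(273, -1)), Mul(4858, Pow(-3484, -1))), 3167), -1) = Pow(Add(Add(Mul(2883, Rational(1, 273)), Mul(4858, Rational(-1, 3484))), 3167), -1) = Pow(Add(Add(Rational(961, 91), Rational(-2429, 1742)), 3167), -1) = Pow(Add(Rational(111771, 12194), 3167), -1) = Pow(Rational(38730169, 12194), -1) = Rational(12194, 38730169)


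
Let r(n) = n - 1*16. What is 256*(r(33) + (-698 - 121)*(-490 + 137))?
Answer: 74015744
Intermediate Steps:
r(n) = -16 + n (r(n) = n - 16 = -16 + n)
256*(r(33) + (-698 - 121)*(-490 + 137)) = 256*((-16 + 33) + (-698 - 121)*(-490 + 137)) = 256*(17 - 819*(-353)) = 256*(17 + 289107) = 256*289124 = 74015744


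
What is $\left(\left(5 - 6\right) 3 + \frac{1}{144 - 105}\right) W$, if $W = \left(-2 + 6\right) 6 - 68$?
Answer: $\frac{5104}{39} \approx 130.87$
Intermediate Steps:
$W = -44$ ($W = 4 \cdot 6 - 68 = 24 - 68 = -44$)
$\left(\left(5 - 6\right) 3 + \frac{1}{144 - 105}\right) W = \left(\left(5 - 6\right) 3 + \frac{1}{144 - 105}\right) \left(-44\right) = \left(\left(-1\right) 3 + \frac{1}{39}\right) \left(-44\right) = \left(-3 + \frac{1}{39}\right) \left(-44\right) = \left(- \frac{116}{39}\right) \left(-44\right) = \frac{5104}{39}$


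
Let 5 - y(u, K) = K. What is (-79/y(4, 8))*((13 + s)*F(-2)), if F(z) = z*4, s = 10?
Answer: -14536/3 ≈ -4845.3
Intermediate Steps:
y(u, K) = 5 - K
F(z) = 4*z
(-79/y(4, 8))*((13 + s)*F(-2)) = (-79/(5 - 1*8))*((13 + 10)*(4*(-2))) = (-79/(5 - 8))*(23*(-8)) = -79/(-3)*(-184) = -79*(-1/3)*(-184) = (79/3)*(-184) = -14536/3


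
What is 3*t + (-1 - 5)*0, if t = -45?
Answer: -135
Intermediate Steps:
3*t + (-1 - 5)*0 = 3*(-45) + (-1 - 5)*0 = -135 - 6*0 = -135 + 0 = -135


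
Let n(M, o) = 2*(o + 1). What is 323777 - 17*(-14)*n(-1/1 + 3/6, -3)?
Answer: 322825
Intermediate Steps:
n(M, o) = 2 + 2*o (n(M, o) = 2*(1 + o) = 2 + 2*o)
323777 - 17*(-14)*n(-1/1 + 3/6, -3) = 323777 - 17*(-14)*(2 + 2*(-3)) = 323777 - (-238)*(2 - 6) = 323777 - (-238)*(-4) = 323777 - 1*952 = 323777 - 952 = 322825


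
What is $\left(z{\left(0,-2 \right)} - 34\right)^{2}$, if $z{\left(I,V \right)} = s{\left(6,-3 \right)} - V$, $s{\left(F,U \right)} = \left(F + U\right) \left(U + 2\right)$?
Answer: $1225$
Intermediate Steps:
$s{\left(F,U \right)} = \left(2 + U\right) \left(F + U\right)$ ($s{\left(F,U \right)} = \left(F + U\right) \left(2 + U\right) = \left(2 + U\right) \left(F + U\right)$)
$z{\left(I,V \right)} = -3 - V$ ($z{\left(I,V \right)} = \left(\left(-3\right)^{2} + 2 \cdot 6 + 2 \left(-3\right) + 6 \left(-3\right)\right) - V = \left(9 + 12 - 6 - 18\right) - V = -3 - V$)
$\left(z{\left(0,-2 \right)} - 34\right)^{2} = \left(\left(-3 - -2\right) - 34\right)^{2} = \left(\left(-3 + 2\right) - 34\right)^{2} = \left(-1 - 34\right)^{2} = \left(-35\right)^{2} = 1225$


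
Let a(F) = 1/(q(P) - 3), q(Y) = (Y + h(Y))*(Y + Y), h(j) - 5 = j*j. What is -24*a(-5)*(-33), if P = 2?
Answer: 792/41 ≈ 19.317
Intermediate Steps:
h(j) = 5 + j**2 (h(j) = 5 + j*j = 5 + j**2)
q(Y) = 2*Y*(5 + Y + Y**2) (q(Y) = (Y + (5 + Y**2))*(Y + Y) = (5 + Y + Y**2)*(2*Y) = 2*Y*(5 + Y + Y**2))
a(F) = 1/41 (a(F) = 1/(2*2*(5 + 2 + 2**2) - 3) = 1/(2*2*(5 + 2 + 4) - 3) = 1/(2*2*11 - 3) = 1/(44 - 3) = 1/41)
-24*a(-5)*(-33) = -24*1/41*(-33) = -24/41*(-33) = 792/41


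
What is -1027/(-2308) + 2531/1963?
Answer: 7857549/4530604 ≈ 1.7343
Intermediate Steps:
-1027/(-2308) + 2531/1963 = -1027*(-1/2308) + 2531*(1/1963) = 1027/2308 + 2531/1963 = 7857549/4530604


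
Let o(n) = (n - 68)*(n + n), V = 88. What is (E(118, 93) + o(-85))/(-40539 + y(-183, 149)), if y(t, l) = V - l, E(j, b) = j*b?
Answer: -4623/5075 ≈ -0.91094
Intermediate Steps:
o(n) = 2*n*(-68 + n) (o(n) = (-68 + n)*(2*n) = 2*n*(-68 + n))
E(j, b) = b*j
y(t, l) = 88 - l
(E(118, 93) + o(-85))/(-40539 + y(-183, 149)) = (93*118 + 2*(-85)*(-68 - 85))/(-40539 + (88 - 1*149)) = (10974 + 2*(-85)*(-153))/(-40539 + (88 - 149)) = (10974 + 26010)/(-40539 - 61) = 36984/(-40600) = 36984*(-1/40600) = -4623/5075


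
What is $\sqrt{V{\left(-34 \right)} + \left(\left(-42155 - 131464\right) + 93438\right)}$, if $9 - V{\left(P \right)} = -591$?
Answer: $i \sqrt{79581} \approx 282.1 i$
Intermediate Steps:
$V{\left(P \right)} = 600$ ($V{\left(P \right)} = 9 - -591 = 9 + 591 = 600$)
$\sqrt{V{\left(-34 \right)} + \left(\left(-42155 - 131464\right) + 93438\right)} = \sqrt{600 + \left(\left(-42155 - 131464\right) + 93438\right)} = \sqrt{600 + \left(-173619 + 93438\right)} = \sqrt{600 - 80181} = \sqrt{-79581} = i \sqrt{79581}$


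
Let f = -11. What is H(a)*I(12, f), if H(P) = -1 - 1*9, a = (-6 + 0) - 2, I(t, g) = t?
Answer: -120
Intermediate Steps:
a = -8 (a = -6 - 2 = -8)
H(P) = -10 (H(P) = -1 - 9 = -10)
H(a)*I(12, f) = -10*12 = -120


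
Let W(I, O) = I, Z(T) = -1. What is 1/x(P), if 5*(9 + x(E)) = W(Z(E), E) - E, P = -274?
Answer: 5/228 ≈ 0.021930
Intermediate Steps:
x(E) = -46/5 - E/5 (x(E) = -9 + (-1 - E)/5 = -9 + (-1/5 - E/5) = -46/5 - E/5)
1/x(P) = 1/(-46/5 - 1/5*(-274)) = 1/(-46/5 + 274/5) = 1/(228/5) = 5/228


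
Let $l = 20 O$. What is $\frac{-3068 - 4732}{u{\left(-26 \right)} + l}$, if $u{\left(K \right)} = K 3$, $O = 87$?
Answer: $- \frac{1300}{277} \approx -4.6931$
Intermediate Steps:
$l = 1740$ ($l = 20 \cdot 87 = 1740$)
$u{\left(K \right)} = 3 K$
$\frac{-3068 - 4732}{u{\left(-26 \right)} + l} = \frac{-3068 - 4732}{3 \left(-26\right) + 1740} = - \frac{7800}{-78 + 1740} = - \frac{7800}{1662} = \left(-7800\right) \frac{1}{1662} = - \frac{1300}{277}$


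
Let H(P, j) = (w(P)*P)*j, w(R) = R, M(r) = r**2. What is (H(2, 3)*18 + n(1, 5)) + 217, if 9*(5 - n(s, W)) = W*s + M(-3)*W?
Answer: 3892/9 ≈ 432.44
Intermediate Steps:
n(s, W) = 5 - W - W*s/9 (n(s, W) = 5 - (W*s + (-3)**2*W)/9 = 5 - (W*s + 9*W)/9 = 5 - (9*W + W*s)/9 = 5 + (-W - W*s/9) = 5 - W - W*s/9)
H(P, j) = j*P**2 (H(P, j) = (P*P)*j = P**2*j = j*P**2)
(H(2, 3)*18 + n(1, 5)) + 217 = ((3*2**2)*18 + (5 - 1*5 - 1/9*5*1)) + 217 = ((3*4)*18 + (5 - 5 - 5/9)) + 217 = (12*18 - 5/9) + 217 = (216 - 5/9) + 217 = 1939/9 + 217 = 3892/9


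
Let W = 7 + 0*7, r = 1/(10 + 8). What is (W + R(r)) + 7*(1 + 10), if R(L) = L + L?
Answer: 757/9 ≈ 84.111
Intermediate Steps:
r = 1/18 ≈ 0.055556
R(L) = 2*L
W = 7 (W = 7 + 0 = 7)
(W + R(r)) + 7*(1 + 10) = (7 + 2*(1/18)) + 7*(1 + 10) = (7 + ⅑) + 7*11 = 64/9 + 77 = 757/9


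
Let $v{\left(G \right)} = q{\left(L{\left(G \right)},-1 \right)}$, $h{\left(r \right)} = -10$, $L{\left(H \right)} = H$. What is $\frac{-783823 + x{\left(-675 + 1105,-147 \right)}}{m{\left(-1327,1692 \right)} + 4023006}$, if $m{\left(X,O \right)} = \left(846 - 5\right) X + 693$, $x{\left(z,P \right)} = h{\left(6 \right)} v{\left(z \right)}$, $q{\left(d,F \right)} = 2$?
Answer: $- \frac{783843}{2907692} \approx -0.26958$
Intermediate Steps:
$v{\left(G \right)} = 2$
$x{\left(z,P \right)} = -20$ ($x{\left(z,P \right)} = \left(-10\right) 2 = -20$)
$m{\left(X,O \right)} = 693 + 841 X$ ($m{\left(X,O \right)} = 841 X + 693 = 693 + 841 X$)
$\frac{-783823 + x{\left(-675 + 1105,-147 \right)}}{m{\left(-1327,1692 \right)} + 4023006} = \frac{-783823 - 20}{\left(693 + 841 \left(-1327\right)\right) + 4023006} = - \frac{783843}{\left(693 - 1116007\right) + 4023006} = - \frac{783843}{-1115314 + 4023006} = - \frac{783843}{2907692}$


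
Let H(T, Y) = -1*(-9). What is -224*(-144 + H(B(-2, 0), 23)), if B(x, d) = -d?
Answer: 30240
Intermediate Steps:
H(T, Y) = 9
-224*(-144 + H(B(-2, 0), 23)) = -224*(-144 + 9) = -224*(-135) = 30240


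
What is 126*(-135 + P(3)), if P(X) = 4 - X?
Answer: -16884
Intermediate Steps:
126*(-135 + P(3)) = 126*(-135 + (4 - 1*3)) = 126*(-135 + (4 - 3)) = 126*(-135 + 1) = 126*(-134) = -16884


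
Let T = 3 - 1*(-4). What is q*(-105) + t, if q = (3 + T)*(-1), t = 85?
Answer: 1135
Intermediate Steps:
T = 7 (T = 3 + 4 = 7)
q = -10 (q = (3 + 7)*(-1) = 10*(-1) = -10)
q*(-105) + t = -10*(-105) + 85 = 1050 + 85 = 1135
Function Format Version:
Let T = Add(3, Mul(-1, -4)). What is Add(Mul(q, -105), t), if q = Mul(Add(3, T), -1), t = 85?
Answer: 1135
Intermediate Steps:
T = 7 (T = Add(3, 4) = 7)
q = -10 (q = Mul(Add(3, 7), -1) = Mul(10, -1) = -10)
Add(Mul(q, -105), t) = Add(Mul(-10, -105), 85) = Add(1050, 85) = 1135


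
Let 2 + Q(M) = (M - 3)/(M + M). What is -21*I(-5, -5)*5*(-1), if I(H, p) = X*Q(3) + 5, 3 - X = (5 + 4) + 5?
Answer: 2835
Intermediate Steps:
X = -11 (X = 3 - ((5 + 4) + 5) = 3 - (9 + 5) = 3 - 1*14 = 3 - 14 = -11)
Q(M) = -2 + (-3 + M)/(2*M) (Q(M) = -2 + (M - 3)/(M + M) = -2 + (-3 + M)/((2*M)) = -2 + (-3 + M)*(1/(2*M)) = -2 + (-3 + M)/(2*M))
I(H, p) = 27 (I(H, p) = -33*(-1 - 1*3)/(2*3) + 5 = -33*(-1 - 3)/(2*3) + 5 = -33*(-4)/(2*3) + 5 = -11*(-2) + 5 = 22 + 5 = 27)
-21*I(-5, -5)*5*(-1) = -567*5*(-1) = -21*135*(-1) = -2835*(-1) = 2835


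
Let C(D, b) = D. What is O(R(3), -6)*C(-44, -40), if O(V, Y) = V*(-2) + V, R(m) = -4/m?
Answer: -176/3 ≈ -58.667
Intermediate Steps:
O(V, Y) = -V (O(V, Y) = -2*V + V = -V)
O(R(3), -6)*C(-44, -40) = -(-4)/3*(-44) = -1*(-4/3)*(-44) = (4/3)*(-44) = -176/3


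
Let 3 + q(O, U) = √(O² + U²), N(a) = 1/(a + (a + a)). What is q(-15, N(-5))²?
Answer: (45 - √50626)²/225 ≈ 144.00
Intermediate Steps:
N(a) = 1/(3*a) (N(a) = 1/(a + 2*a) = 1/(3*a))
q(O, U) = -3 + √(O² + U²)
q(-15, N(-5))² = (-3 + √((-15)² + ((⅓)/(-5))²))² = (-3 + √(225 + ((⅓)*(-⅕))²))² = (-3 + √(225 + (-1/15)²))² = (-3 + √(225 + 1/225))² = (-3 + √(50626/225))² = (-3 + √50626/15)²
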